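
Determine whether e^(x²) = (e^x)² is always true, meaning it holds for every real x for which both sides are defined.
No, this is NOT an identity.

Claim: e^(x²) = (e^x)².
Test a specific point where both sides are defined: x = 1/2.
LHS = e^(x²) ≈ 1.2840
RHS = (e^x)² ≈ 2.7183
Since 1.2840 ≠ 2.7183, the equation fails at this point, so it cannot hold for every real x for which both sides are defined.
(e^x)² = e^(2x), and 2x ≠ x² in general.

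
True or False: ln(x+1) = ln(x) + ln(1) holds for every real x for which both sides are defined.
Claim: ln(x+1) = ln(x) + ln(1).
Test a specific point where both sides are defined: x = 4.
LHS = ln(x+1) ≈ 1.6094
RHS = ln(x) + ln(1) ≈ 1.3863
Since 1.6094 ≠ 1.3863, the equation fails at this point, so it cannot hold for every real x for which both sides are defined.
ln(1) = 0, so the right side is just ln(x), which differs from ln(x+1).

Conclusion: False.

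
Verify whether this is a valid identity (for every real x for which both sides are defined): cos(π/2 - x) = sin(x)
Claim: cos(π/2 - x) = sin(x).
Reasoning: Use cos(u - v) = cos(u)cos(v) + sin(u)sin(v) with u = π/2, v = x: cos(π/2)cos(x) + sin(π/2)sin(x) = 0·cos(x) + 1·sin(x) = sin(x).
So the two sides agree for every real x for which both sides are defined.

Conclusion: Yes, this is an identity.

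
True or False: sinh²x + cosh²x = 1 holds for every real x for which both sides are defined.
Claim: sinh²x + cosh²x = 1.
Test a specific point where both sides are defined: x = 1/2.
LHS = sinh²x + cosh²x ≈ 1.5431
RHS = 1 ≈ 1.0000
Since 1.5431 ≠ 1.0000, the equation fails at this point, so it cannot hold for every real x for which both sides are defined.
The correct hyperbolic identity is cosh²x - sinh²x = 1 (a difference); the sum sinh²x + cosh²x equals cosh(2x).

Conclusion: False.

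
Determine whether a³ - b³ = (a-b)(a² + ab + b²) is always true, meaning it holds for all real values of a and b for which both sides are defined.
Yes, this is an identity.

Claim: a³ - b³ = (a-b)(a² + ab + b²).
Reasoning: Expand the right side: (a-b)(a² + ab + b²) = a³ + a²b + ab² - a²b - ab² - b³ = a³ - b³ (the middle terms cancel in pairs).
So the two sides agree for all real values of a and b for which both sides are defined.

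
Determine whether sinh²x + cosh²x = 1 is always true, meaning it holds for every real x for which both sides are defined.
Claim: sinh²x + cosh²x = 1.
Test a specific point where both sides are defined: x = -2.
LHS = sinh²x + cosh²x ≈ 27.3082
RHS = 1 ≈ 1.0000
Since 27.3082 ≠ 1.0000, the equation fails at this point, so it cannot hold for every real x for which both sides are defined.
The correct hyperbolic identity is cosh²x - sinh²x = 1 (a difference); the sum sinh²x + cosh²x equals cosh(2x).

Conclusion: No, this is NOT an identity.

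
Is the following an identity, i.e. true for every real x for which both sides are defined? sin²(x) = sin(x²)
No, this is NOT an identity.

Claim: sin²(x) = sin(x²).
Test a specific point where both sides are defined: x = -π/4.
LHS = sin²(x) ≈ 0.5000
RHS = sin(x²) ≈ 0.5785
Since 0.5000 ≠ 0.5785, the equation fails at this point, so it cannot hold for every real x for which both sides are defined.
sin²(x) means (sin x)², squaring the output; sin(x²) squares the input. These are different functions.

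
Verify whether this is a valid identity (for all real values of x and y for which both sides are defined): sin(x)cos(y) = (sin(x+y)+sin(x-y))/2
Claim: sin(x)cos(y) = (sin(x+y)+sin(x-y))/2.
Reasoning: sin(x+y) = sin(x)cos(y) + cos(x)sin(y) and sin(x-y) = sin(x)cos(y) - cos(x)sin(y). Adding, sin(x+y) + sin(x-y) = 2sin(x)cos(y); divide by 2.
So the two sides agree for all real values of x and y for which both sides are defined.

Conclusion: Yes, this is an identity.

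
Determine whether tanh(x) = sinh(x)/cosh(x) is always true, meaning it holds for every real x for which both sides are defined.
Claim: tanh(x) = sinh(x)/cosh(x).
Reasoning: tanh(x) is defined as sinh(x)/cosh(x) = (e^x - e^-x)/(e^x + e^-x); cosh(x) ≥ 1 is never zero, so this holds for every real x.
So the two sides agree for every real x for which both sides are defined.

Conclusion: Yes, this is an identity.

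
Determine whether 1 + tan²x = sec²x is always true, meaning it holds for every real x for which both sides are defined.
Claim: 1 + tan²x = sec²x.
Reasoning: Start from sin²x + cos²x = 1 and divide every term by cos²x (allowed wherever tan x and sec x are defined): tan²x + 1 = 1/cos²x = sec²x.
So the two sides agree for every real x for which both sides are defined.

Conclusion: Yes, this is an identity.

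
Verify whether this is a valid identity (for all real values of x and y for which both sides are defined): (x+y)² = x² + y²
No, this is NOT an identity.

Claim: (x+y)² = x² + y².
Test a specific point where both sides are defined: x = -1, y = -3.
LHS = (x+y)² ≈ 16.0000
RHS = x² + y² ≈ 10.0000
Since 16.0000 ≠ 10.0000, the equation fails at this point, so it cannot hold for all real values of x and y for which both sides are defined.
The correct expansion is (x+y)² = x² + 2xy + y²; the cross term 2xy is missing.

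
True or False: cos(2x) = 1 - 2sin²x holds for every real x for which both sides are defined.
Claim: cos(2x) = 1 - 2sin²x.
Reasoning: cos(2x) = cos²x - sin²x. Replace cos²x by 1 - sin²x: (1 - sin²x) - sin²x = 1 - 2sin²x.
So the two sides agree for every real x for which both sides are defined.

Conclusion: True.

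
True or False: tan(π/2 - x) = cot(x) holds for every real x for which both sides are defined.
Claim: tan(π/2 - x) = cot(x).
Reasoning: tan(π/2 - x) = sin(π/2 - x)/cos(π/2 - x) = cos(x)/sin(x) = cot(x), using the cofunction identities sin(π/2 - x) = cos(x) and cos(π/2 - x) = sin(x).
So the two sides agree for every real x for which both sides are defined.

Conclusion: True.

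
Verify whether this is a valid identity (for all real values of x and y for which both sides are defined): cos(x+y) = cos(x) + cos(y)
No, this is NOT an identity.

Claim: cos(x+y) = cos(x) + cos(y).
Test a specific point where both sides are defined: x = 2π/3, y = 2π/3.
LHS = cos(x+y) ≈ -0.5000
RHS = cos(x) + cos(y) ≈ -1.0000
Since -0.5000 ≠ -1.0000, the equation fails at this point, so it cannot hold for all real values of x and y for which both sides are defined.
The correct expansion is cos(x+y) = cos(x)cos(y) - sin(x)sin(y); cosine is not additive.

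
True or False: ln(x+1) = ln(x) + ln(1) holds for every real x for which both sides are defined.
Claim: ln(x+1) = ln(x) + ln(1).
Test a specific point where both sides are defined: x = 4.
LHS = ln(x+1) ≈ 1.6094
RHS = ln(x) + ln(1) ≈ 1.3863
Since 1.6094 ≠ 1.3863, the equation fails at this point, so it cannot hold for every real x for which both sides are defined.
ln(1) = 0, so the right side is just ln(x), which differs from ln(x+1).

Conclusion: False.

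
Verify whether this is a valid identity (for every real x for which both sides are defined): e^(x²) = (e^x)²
Claim: e^(x²) = (e^x)².
Test a specific point where both sides are defined: x = 3.
LHS = e^(x²) ≈ 8103.0839
RHS = (e^x)² ≈ 403.4288
Since 8103.0839 ≠ 403.4288, the equation fails at this point, so it cannot hold for every real x for which both sides are defined.
(e^x)² = e^(2x), and 2x ≠ x² in general.

Conclusion: No, this is NOT an identity.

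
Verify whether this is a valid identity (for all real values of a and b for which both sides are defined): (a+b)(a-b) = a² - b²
Claim: (a+b)(a-b) = a² - b².
Reasoning: Expand: (a+b)(a-b) = a² - ab + ba - b² = a² - b² (the cross terms cancel).
So the two sides agree for all real values of a and b for which both sides are defined.

Conclusion: Yes, this is an identity.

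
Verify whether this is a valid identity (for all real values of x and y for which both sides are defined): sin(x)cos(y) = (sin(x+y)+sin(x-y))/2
Claim: sin(x)cos(y) = (sin(x+y)+sin(x-y))/2.
Reasoning: sin(x+y) = sin(x)cos(y) + cos(x)sin(y) and sin(x-y) = sin(x)cos(y) - cos(x)sin(y). Adding, sin(x+y) + sin(x-y) = 2sin(x)cos(y); divide by 2.
So the two sides agree for all real values of x and y for which both sides are defined.

Conclusion: Yes, this is an identity.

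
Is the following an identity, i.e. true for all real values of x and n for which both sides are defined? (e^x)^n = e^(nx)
Claim: (e^x)^n = e^(nx).
Reasoning: e^x is a positive real number, and for a positive base B and real exponent n, B^n = e^(n·ln B). With B = e^x, ln B = x, so (e^x)^n = e^(n·x).
So the two sides agree for all real values of x and n for which both sides are defined.

Conclusion: Yes, this is an identity.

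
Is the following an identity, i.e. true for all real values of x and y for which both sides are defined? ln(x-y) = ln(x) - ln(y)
Claim: ln(x-y) = ln(x) - ln(y).
Test a specific point where both sides are defined: x = 4, y = 1.
LHS = ln(x-y) ≈ 1.0986
RHS = ln(x) - ln(y) ≈ 1.3863
Since 1.0986 ≠ 1.3863, the equation fails at this point, so it cannot hold for all real values of x and y for which both sides are defined.
ln(x) - ln(y) = ln(x/y), not ln(x-y).

Conclusion: No, this is NOT an identity.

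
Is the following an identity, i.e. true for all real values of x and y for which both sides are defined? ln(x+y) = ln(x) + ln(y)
Claim: ln(x+y) = ln(x) + ln(y).
Test a specific point where both sides are defined: x = 2, y = 3/2.
LHS = ln(x+y) ≈ 1.2528
RHS = ln(x) + ln(y) ≈ 1.0986
Since 1.2528 ≠ 1.0986, the equation fails at this point, so it cannot hold for all real values of x and y for which both sides are defined.
ln(x) + ln(y) = ln(xy), not ln(x+y).

Conclusion: No, this is NOT an identity.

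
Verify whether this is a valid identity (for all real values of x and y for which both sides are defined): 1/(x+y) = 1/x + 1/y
Claim: 1/(x+y) = 1/x + 1/y.
Test a specific point where both sides are defined: x = -2, y = -2.
LHS = 1/(x+y) ≈ -0.2500
RHS = 1/x + 1/y ≈ -1.0000
Since -0.2500 ≠ -1.0000, the equation fails at this point, so it cannot hold for all real values of x and y for which both sides are defined.
1/x + 1/y = (x+y)/(xy), which is not 1/(x+y).

Conclusion: No, this is NOT an identity.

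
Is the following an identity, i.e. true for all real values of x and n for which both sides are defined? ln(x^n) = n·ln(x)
Yes, this is an identity.

Claim: ln(x^n) = n·ln(x).
Reasoning: The right side requires x > 0. For x > 0, x^n = (e^(ln x))^n = e^(n·ln x), so taking ln of both sides gives ln(x^n) = n·ln(x).
So the two sides agree for all real values of x and n for which both sides are defined.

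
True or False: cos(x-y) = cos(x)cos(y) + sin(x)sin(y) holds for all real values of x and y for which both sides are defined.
True.

Claim: cos(x-y) = cos(x)cos(y) + sin(x)sin(y).
Reasoning: Replace y by -y in cos(x+y) = cos(x)cos(y) - sin(x)sin(y) and use cos(-y) = cos(y), sin(-y) = -sin(y): cos(x-y) = cos(x)cos(y) + sin(x)sin(y).
So the two sides agree for all real values of x and y for which both sides are defined.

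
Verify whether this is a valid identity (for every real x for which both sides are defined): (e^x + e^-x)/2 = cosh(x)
Yes, this is an identity.

Claim: (e^x + e^-x)/2 = cosh(x).
Reasoning: This is exactly the definition of the hyperbolic cosine: cosh(x) := (e^x + e^-x)/2.
So the two sides agree for every real x for which both sides are defined.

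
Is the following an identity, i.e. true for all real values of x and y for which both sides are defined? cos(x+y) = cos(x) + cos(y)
No, this is NOT an identity.

Claim: cos(x+y) = cos(x) + cos(y).
Test a specific point where both sides are defined: x = 3π/4, y = π/6.
LHS = cos(x+y) ≈ -0.9659
RHS = cos(x) + cos(y) ≈ 0.1589
Since -0.9659 ≠ 0.1589, the equation fails at this point, so it cannot hold for all real values of x and y for which both sides are defined.
The correct expansion is cos(x+y) = cos(x)cos(y) - sin(x)sin(y); cosine is not additive.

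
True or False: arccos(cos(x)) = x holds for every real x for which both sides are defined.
Claim: arccos(cos(x)) = x.
Test a specific point where both sides are defined: x = -π/4.
LHS = arccos(cos(x)) ≈ 0.7854
RHS = x ≈ -0.7854
Since 0.7854 ≠ -0.7854, the equation fails at this point, so it cannot hold for every real x for which both sides are defined.
arccos only returns values in [0, π], so arccos(cos(x)) = x holds only for x in that interval, not for all real x.

Conclusion: False.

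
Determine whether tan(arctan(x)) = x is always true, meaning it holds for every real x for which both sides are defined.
Yes, this is an identity.

Claim: tan(arctan(x)) = x.
Reasoning: For every real x, arctan(x) is by definition the angle in (-π/2, π/2) whose tangent equals x. Taking the tangent of that angle returns x.
So the two sides agree for every real x for which both sides are defined.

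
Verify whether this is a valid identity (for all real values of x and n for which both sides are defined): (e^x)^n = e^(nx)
Yes, this is an identity.

Claim: (e^x)^n = e^(nx).
Reasoning: e^x is a positive real number, and for a positive base B and real exponent n, B^n = e^(n·ln B). With B = e^x, ln B = x, so (e^x)^n = e^(n·x).
So the two sides agree for all real values of x and n for which both sides are defined.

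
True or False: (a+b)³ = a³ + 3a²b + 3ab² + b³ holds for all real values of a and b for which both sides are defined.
Claim: (a+b)³ = a³ + 3a²b + 3ab² + b³.
Reasoning: (a+b)³ = (a+b)(a+b)² = (a+b)(a² + 2ab + b²) = a³ + 2a²b + ab² + a²b + 2ab² + b³ = a³ + 3a²b + 3ab² + b³.
So the two sides agree for all real values of a and b for which both sides are defined.

Conclusion: True.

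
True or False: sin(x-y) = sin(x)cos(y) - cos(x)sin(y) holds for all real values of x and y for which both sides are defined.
True.

Claim: sin(x-y) = sin(x)cos(y) - cos(x)sin(y).
Reasoning: Replace y by -y in sin(x+y) = sin(x)cos(y) + cos(x)sin(y) and use cos(-y) = cos(y), sin(-y) = -sin(y): sin(x-y) = sin(x)cos(y) - cos(x)sin(y).
So the two sides agree for all real values of x and y for which both sides are defined.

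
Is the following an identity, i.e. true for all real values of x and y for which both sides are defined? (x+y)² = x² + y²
Claim: (x+y)² = x² + y².
Test a specific point where both sides are defined: x = -1, y = -3.
LHS = (x+y)² ≈ 16.0000
RHS = x² + y² ≈ 10.0000
Since 16.0000 ≠ 10.0000, the equation fails at this point, so it cannot hold for all real values of x and y for which both sides are defined.
The correct expansion is (x+y)² = x² + 2xy + y²; the cross term 2xy is missing.

Conclusion: No, this is NOT an identity.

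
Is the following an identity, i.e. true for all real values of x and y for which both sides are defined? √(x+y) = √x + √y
No, this is NOT an identity.

Claim: √(x+y) = √x + √y.
Test a specific point where both sides are defined: x = 4, y = 2.
LHS = √(x+y) ≈ 2.4495
RHS = √x + √y ≈ 3.4142
Since 2.4495 ≠ 3.4142, the equation fails at this point, so it cannot hold for all real values of x and y for which both sides are defined.
Squaring the right side gives x + 2√(xy) + y, not x + y.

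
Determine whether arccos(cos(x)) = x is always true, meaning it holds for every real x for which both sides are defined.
No, this is NOT an identity.

Claim: arccos(cos(x)) = x.
Test a specific point where both sides are defined: x = -π/6.
LHS = arccos(cos(x)) ≈ 0.5236
RHS = x ≈ -0.5236
Since 0.5236 ≠ -0.5236, the equation fails at this point, so it cannot hold for every real x for which both sides are defined.
arccos only returns values in [0, π], so arccos(cos(x)) = x holds only for x in that interval, not for all real x.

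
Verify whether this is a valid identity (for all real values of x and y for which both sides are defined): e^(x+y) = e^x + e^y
No, this is NOT an identity.

Claim: e^(x+y) = e^x + e^y.
Test a specific point where both sides are defined: x = 1/2, y = 3.
LHS = e^(x+y) ≈ 33.1155
RHS = e^x + e^y ≈ 21.7343
Since 33.1155 ≠ 21.7343, the equation fails at this point, so it cannot hold for all real values of x and y for which both sides are defined.
The correct rule is e^(x+y) = e^x · e^y (a product, not a sum).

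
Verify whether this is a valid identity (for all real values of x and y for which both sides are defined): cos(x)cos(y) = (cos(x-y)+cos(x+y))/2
Claim: cos(x)cos(y) = (cos(x-y)+cos(x+y))/2.
Reasoning: cos(x-y) = cos(x)cos(y) + sin(x)sin(y) and cos(x+y) = cos(x)cos(y) - sin(x)sin(y). Adding, cos(x-y) + cos(x+y) = 2cos(x)cos(y); divide by 2.
So the two sides agree for all real values of x and y for which both sides are defined.

Conclusion: Yes, this is an identity.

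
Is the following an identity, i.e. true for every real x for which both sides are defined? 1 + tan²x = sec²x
Claim: 1 + tan²x = sec²x.
Reasoning: Start from sin²x + cos²x = 1 and divide every term by cos²x (allowed wherever tan x and sec x are defined): tan²x + 1 = 1/cos²x = sec²x.
So the two sides agree for every real x for which both sides are defined.

Conclusion: Yes, this is an identity.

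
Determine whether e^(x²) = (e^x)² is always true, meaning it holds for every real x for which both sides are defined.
Claim: e^(x²) = (e^x)².
Test a specific point where both sides are defined: x = -2.
LHS = e^(x²) ≈ 54.5982
RHS = (e^x)² ≈ 0.0183
Since 54.5982 ≠ 0.0183, the equation fails at this point, so it cannot hold for every real x for which both sides are defined.
(e^x)² = e^(2x), and 2x ≠ x² in general.

Conclusion: No, this is NOT an identity.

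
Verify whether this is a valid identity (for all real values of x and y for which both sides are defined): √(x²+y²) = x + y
Claim: √(x²+y²) = x + y.
Test a specific point where both sides are defined: x = -3, y = 2.
LHS = √(x²+y²) ≈ 3.6056
RHS = x + y ≈ -1.0000
Since 3.6056 ≠ -1.0000, the equation fails at this point, so it cannot hold for all real values of x and y for which both sides are defined.
(x+y)² = x² + 2xy + y², not x² + y², so the square root does not split this way.

Conclusion: No, this is NOT an identity.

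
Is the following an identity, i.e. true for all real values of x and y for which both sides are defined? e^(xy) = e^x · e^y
Claim: e^(xy) = e^x · e^y.
Test a specific point where both sides are defined: x = 1, y = 3/2.
LHS = e^(xy) ≈ 4.4817
RHS = e^x · e^y ≈ 12.1825
Since 4.4817 ≠ 12.1825, the equation fails at this point, so it cannot hold for all real values of x and y for which both sides are defined.
e^x · e^y = e^(x+y), not e^(xy).

Conclusion: No, this is NOT an identity.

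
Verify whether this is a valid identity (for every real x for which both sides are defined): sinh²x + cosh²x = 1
No, this is NOT an identity.

Claim: sinh²x + cosh²x = 1.
Test a specific point where both sides are defined: x = 1/2.
LHS = sinh²x + cosh²x ≈ 1.5431
RHS = 1 ≈ 1.0000
Since 1.5431 ≠ 1.0000, the equation fails at this point, so it cannot hold for every real x for which both sides are defined.
The correct hyperbolic identity is cosh²x - sinh²x = 1 (a difference); the sum sinh²x + cosh²x equals cosh(2x).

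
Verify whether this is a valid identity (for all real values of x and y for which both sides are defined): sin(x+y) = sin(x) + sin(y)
Claim: sin(x+y) = sin(x) + sin(y).
Test a specific point where both sides are defined: x = -π/2, y = -π/3.
LHS = sin(x+y) ≈ -0.5000
RHS = sin(x) + sin(y) ≈ -1.8660
Since -0.5000 ≠ -1.8660, the equation fails at this point, so it cannot hold for all real values of x and y for which both sides are defined.
The correct expansion is sin(x+y) = sin(x)cos(y) + cos(x)sin(y); sine is not additive.

Conclusion: No, this is NOT an identity.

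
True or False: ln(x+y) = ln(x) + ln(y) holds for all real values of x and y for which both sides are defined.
False.

Claim: ln(x+y) = ln(x) + ln(y).
Test a specific point where both sides are defined: x = 2, y = 5.
LHS = ln(x+y) ≈ 1.9459
RHS = ln(x) + ln(y) ≈ 2.3026
Since 1.9459 ≠ 2.3026, the equation fails at this point, so it cannot hold for all real values of x and y for which both sides are defined.
ln(x) + ln(y) = ln(xy), not ln(x+y).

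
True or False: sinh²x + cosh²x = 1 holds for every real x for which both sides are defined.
False.

Claim: sinh²x + cosh²x = 1.
Test a specific point where both sides are defined: x = -1.
LHS = sinh²x + cosh²x ≈ 3.7622
RHS = 1 ≈ 1.0000
Since 3.7622 ≠ 1.0000, the equation fails at this point, so it cannot hold for every real x for which both sides are defined.
The correct hyperbolic identity is cosh²x - sinh²x = 1 (a difference); the sum sinh²x + cosh²x equals cosh(2x).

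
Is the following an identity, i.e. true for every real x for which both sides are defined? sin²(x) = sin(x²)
Claim: sin²(x) = sin(x²).
Test a specific point where both sides are defined: x = -π/3.
LHS = sin²(x) ≈ 0.7500
RHS = sin(x²) ≈ 0.8897
Since 0.7500 ≠ 0.8897, the equation fails at this point, so it cannot hold for every real x for which both sides are defined.
sin²(x) means (sin x)², squaring the output; sin(x²) squares the input. These are different functions.

Conclusion: No, this is NOT an identity.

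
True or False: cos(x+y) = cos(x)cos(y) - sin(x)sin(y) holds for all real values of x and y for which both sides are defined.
Claim: cos(x+y) = cos(x)cos(y) - sin(x)sin(y).
Reasoning: By Euler's formula e^(i(x+y)) = e^(ix)·e^(iy) = (cos x + i·sin x)(cos y + i·sin y). The real part of the left side is cos(x+y); the real part of the product is cos(x)cos(y) - sin(x)sin(y) (since i·i = -1).
So the two sides agree for all real values of x and y for which both sides are defined.

Conclusion: True.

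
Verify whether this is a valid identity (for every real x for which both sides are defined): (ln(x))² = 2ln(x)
Claim: (ln(x))² = 2ln(x).
Test a specific point where both sides are defined: x = 3.
LHS = (ln(x))² ≈ 1.2069
RHS = 2ln(x) ≈ 2.1972
Since 1.2069 ≠ 2.1972, the equation fails at this point, so it cannot hold for every real x for which both sides are defined.
2ln(x) equals ln(x²), which is not the same as (ln x)².

Conclusion: No, this is NOT an identity.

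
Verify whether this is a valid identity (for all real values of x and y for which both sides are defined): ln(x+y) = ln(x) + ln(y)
No, this is NOT an identity.

Claim: ln(x+y) = ln(x) + ln(y).
Test a specific point where both sides are defined: x = 2, y = 1.
LHS = ln(x+y) ≈ 1.0986
RHS = ln(x) + ln(y) ≈ 0.6931
Since 1.0986 ≠ 0.6931, the equation fails at this point, so it cannot hold for all real values of x and y for which both sides are defined.
ln(x) + ln(y) = ln(xy), not ln(x+y).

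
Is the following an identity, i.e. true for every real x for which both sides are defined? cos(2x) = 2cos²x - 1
Yes, this is an identity.

Claim: cos(2x) = 2cos²x - 1.
Reasoning: cos(2x) = cos²x - sin²x. Replace sin²x by 1 - cos²x: cos²x - (1 - cos²x) = 2cos²x - 1.
So the two sides agree for every real x for which both sides are defined.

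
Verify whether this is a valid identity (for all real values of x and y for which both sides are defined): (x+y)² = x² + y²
Claim: (x+y)² = x² + y².
Test a specific point where both sides are defined: x = 3/2, y = 5.
LHS = (x+y)² ≈ 42.2500
RHS = x² + y² ≈ 27.2500
Since 42.2500 ≠ 27.2500, the equation fails at this point, so it cannot hold for all real values of x and y for which both sides are defined.
The correct expansion is (x+y)² = x² + 2xy + y²; the cross term 2xy is missing.

Conclusion: No, this is NOT an identity.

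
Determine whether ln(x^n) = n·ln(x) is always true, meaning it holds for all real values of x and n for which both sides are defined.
Claim: ln(x^n) = n·ln(x).
Reasoning: The right side requires x > 0. For x > 0, x^n = (e^(ln x))^n = e^(n·ln x), so taking ln of both sides gives ln(x^n) = n·ln(x).
So the two sides agree for all real values of x and n for which both sides are defined.

Conclusion: Yes, this is an identity.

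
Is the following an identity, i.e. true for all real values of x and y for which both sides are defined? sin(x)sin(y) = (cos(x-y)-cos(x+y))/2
Claim: sin(x)sin(y) = (cos(x-y)-cos(x+y))/2.
Reasoning: cos(x-y) = cos(x)cos(y) + sin(x)sin(y) and cos(x+y) = cos(x)cos(y) - sin(x)sin(y). Subtracting, cos(x-y) - cos(x+y) = 2sin(x)sin(y); divide by 2.
So the two sides agree for all real values of x and y for which both sides are defined.

Conclusion: Yes, this is an identity.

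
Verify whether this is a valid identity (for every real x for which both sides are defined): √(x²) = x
Claim: √(x²) = x.
Test a specific point where both sides are defined: x = -3.
LHS = √(x²) ≈ 3.0000
RHS = x ≈ -3.0000
Since 3.0000 ≠ -3.0000, the equation fails at this point, so it cannot hold for every real x for which both sides are defined.
√(x²) = |x|, which differs from x whenever x < 0 (both sides are defined for every real x).

Conclusion: No, this is NOT an identity.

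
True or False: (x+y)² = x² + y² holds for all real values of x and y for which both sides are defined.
Claim: (x+y)² = x² + y².
Test a specific point where both sides are defined: x = 2, y = 2.
LHS = (x+y)² ≈ 16.0000
RHS = x² + y² ≈ 8.0000
Since 16.0000 ≠ 8.0000, the equation fails at this point, so it cannot hold for all real values of x and y for which both sides are defined.
The correct expansion is (x+y)² = x² + 2xy + y²; the cross term 2xy is missing.

Conclusion: False.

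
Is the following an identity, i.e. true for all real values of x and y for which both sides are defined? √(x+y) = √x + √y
Claim: √(x+y) = √x + √y.
Test a specific point where both sides are defined: x = 3, y = 1/2.
LHS = √(x+y) ≈ 1.8708
RHS = √x + √y ≈ 2.4392
Since 1.8708 ≠ 2.4392, the equation fails at this point, so it cannot hold for all real values of x and y for which both sides are defined.
Squaring the right side gives x + 2√(xy) + y, not x + y.

Conclusion: No, this is NOT an identity.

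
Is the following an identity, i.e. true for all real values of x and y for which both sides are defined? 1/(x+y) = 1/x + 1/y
Claim: 1/(x+y) = 1/x + 1/y.
Test a specific point where both sides are defined: x = 3, y = -1.
LHS = 1/(x+y) ≈ 0.5000
RHS = 1/x + 1/y ≈ -0.6667
Since 0.5000 ≠ -0.6667, the equation fails at this point, so it cannot hold for all real values of x and y for which both sides are defined.
1/x + 1/y = (x+y)/(xy), which is not 1/(x+y).

Conclusion: No, this is NOT an identity.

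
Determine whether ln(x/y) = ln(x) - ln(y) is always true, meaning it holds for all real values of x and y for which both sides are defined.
Yes, this is an identity.

Claim: ln(x/y) = ln(x) - ln(y).
Reasoning: Both sides are simultaneously defined only when x, y > 0. Write x = e^p, y = e^q. Then x/y = e^(p-q), so ln(x/y) = p - q = ln(x) - ln(y).
So the two sides agree for all real values of x and y for which both sides are defined.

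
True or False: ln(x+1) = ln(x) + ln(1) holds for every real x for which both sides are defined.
Claim: ln(x+1) = ln(x) + ln(1).
Test a specific point where both sides are defined: x = 2.
LHS = ln(x+1) ≈ 1.0986
RHS = ln(x) + ln(1) ≈ 0.6931
Since 1.0986 ≠ 0.6931, the equation fails at this point, so it cannot hold for every real x for which both sides are defined.
ln(1) = 0, so the right side is just ln(x), which differs from ln(x+1).

Conclusion: False.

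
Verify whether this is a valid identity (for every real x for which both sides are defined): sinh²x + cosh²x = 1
No, this is NOT an identity.

Claim: sinh²x + cosh²x = 1.
Test a specific point where both sides are defined: x = 3/2.
LHS = sinh²x + cosh²x ≈ 10.0677
RHS = 1 ≈ 1.0000
Since 10.0677 ≠ 1.0000, the equation fails at this point, so it cannot hold for every real x for which both sides are defined.
The correct hyperbolic identity is cosh²x - sinh²x = 1 (a difference); the sum sinh²x + cosh²x equals cosh(2x).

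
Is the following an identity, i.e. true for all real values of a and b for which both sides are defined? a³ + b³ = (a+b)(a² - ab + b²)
Claim: a³ + b³ = (a+b)(a² - ab + b²).
Reasoning: Expand the right side: (a+b)(a² - ab + b²) = a³ - a²b + ab² + a²b - ab² + b³ = a³ + b³ (the middle terms cancel in pairs).
So the two sides agree for all real values of a and b for which both sides are defined.

Conclusion: Yes, this is an identity.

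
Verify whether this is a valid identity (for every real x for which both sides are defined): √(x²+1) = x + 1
Claim: √(x²+1) = x + 1.
Test a specific point where both sides are defined: x = 2.
LHS = √(x²+1) ≈ 2.2361
RHS = x + 1 ≈ 3.0000
Since 2.2361 ≠ 3.0000, the equation fails at this point, so it cannot hold for every real x for which both sides are defined.
(x+1)² = x² + 2x + 1 ≠ x² + 1 unless x = 0.

Conclusion: No, this is NOT an identity.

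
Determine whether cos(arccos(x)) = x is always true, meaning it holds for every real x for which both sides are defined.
Yes, this is an identity.

Claim: cos(arccos(x)) = x.
Reasoning: For -1 ≤ x ≤ 1 (where arccos is defined), arccos(x) is by definition an angle whose cosine equals x. Taking the cosine of that angle returns x. (Note the other order, arccos(cos x) = x, is NOT an identity.)
So the two sides agree for every real x for which both sides are defined.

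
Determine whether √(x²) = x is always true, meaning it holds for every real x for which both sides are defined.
Claim: √(x²) = x.
Test a specific point where both sides are defined: x = -1.
LHS = √(x²) ≈ 1.0000
RHS = x ≈ -1.0000
Since 1.0000 ≠ -1.0000, the equation fails at this point, so it cannot hold for every real x for which both sides are defined.
√(x²) = |x|, which differs from x whenever x < 0 (both sides are defined for every real x).

Conclusion: No, this is NOT an identity.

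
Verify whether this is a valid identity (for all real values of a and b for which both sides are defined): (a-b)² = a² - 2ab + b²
Claim: (a-b)² = a² - 2ab + b².
Reasoning: Expand: (a-b)² = (a-b)(a-b) = a·a - a·b - b·a + b·b = a² - 2ab + b².
So the two sides agree for all real values of a and b for which both sides are defined.

Conclusion: Yes, this is an identity.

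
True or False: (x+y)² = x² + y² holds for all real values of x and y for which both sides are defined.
False.

Claim: (x+y)² = x² + y².
Test a specific point where both sides are defined: x = 3, y = -3.
LHS = (x+y)² ≈ 0.0000
RHS = x² + y² ≈ 18.0000
Since 0.0000 ≠ 18.0000, the equation fails at this point, so it cannot hold for all real values of x and y for which both sides are defined.
The correct expansion is (x+y)² = x² + 2xy + y²; the cross term 2xy is missing.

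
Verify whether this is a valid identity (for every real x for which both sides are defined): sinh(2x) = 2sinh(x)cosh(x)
Yes, this is an identity.

Claim: sinh(2x) = 2sinh(x)cosh(x).
Reasoning: 2sinh(x)cosh(x) = 2 · (e^x - e^-x)/2 · (e^x + e^-x)/2 = (e^(2x) - e^(-2x))/2 = sinh(2x).
So the two sides agree for every real x for which both sides are defined.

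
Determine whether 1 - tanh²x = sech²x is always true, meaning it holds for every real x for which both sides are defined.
Yes, this is an identity.

Claim: 1 - tanh²x = sech²x.
Reasoning: Divide cosh²x - sinh²x = 1 through by cosh²x (never zero): 1 - tanh²x = 1/cosh²x = sech²x.
So the two sides agree for every real x for which both sides are defined.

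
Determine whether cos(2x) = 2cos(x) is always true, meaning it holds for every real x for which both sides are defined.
No, this is NOT an identity.

Claim: cos(2x) = 2cos(x).
Test a specific point where both sides are defined: x = -π/3.
LHS = cos(2x) ≈ -0.5000
RHS = 2cos(x) ≈ 1.0000
Since -0.5000 ≠ 1.0000, the equation fails at this point, so it cannot hold for every real x for which both sides are defined.
The correct double-angle formula is cos(2x) = cos²x - sin²x.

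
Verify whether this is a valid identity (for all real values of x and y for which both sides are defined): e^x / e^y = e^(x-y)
Yes, this is an identity.

Claim: e^x / e^y = e^(x-y).
Reasoning: 1/e^y = e^(-y), so e^x / e^y = e^x · e^(-y) = e^(x + (-y)) = e^(x-y) by the product rule for exponents.
So the two sides agree for all real values of x and y for which both sides are defined.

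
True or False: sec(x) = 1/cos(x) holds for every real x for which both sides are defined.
Claim: sec(x) = 1/cos(x).
Reasoning: sec(x) is by definition the reciprocal of cos(x), wherever cos(x) ≠ 0.
So the two sides agree for every real x for which both sides are defined.

Conclusion: True.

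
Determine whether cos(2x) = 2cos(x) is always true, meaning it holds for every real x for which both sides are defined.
No, this is NOT an identity.

Claim: cos(2x) = 2cos(x).
Test a specific point where both sides are defined: x = π/2.
LHS = cos(2x) ≈ -1.0000
RHS = 2cos(x) ≈ 0.0000
Since -1.0000 ≠ 0.0000, the equation fails at this point, so it cannot hold for every real x for which both sides are defined.
The correct double-angle formula is cos(2x) = cos²x - sin²x.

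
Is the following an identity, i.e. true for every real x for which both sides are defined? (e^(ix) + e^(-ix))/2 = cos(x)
Claim: (e^(ix) + e^(-ix))/2 = cos(x).
Reasoning: By Euler's formula e^(ix) = cos(x) + i·sin(x) and e^(-ix) = cos(x) - i·sin(x). Adding cancels the sine terms: e^(ix) + e^(-ix) = 2cos(x); divide by 2.
So the two sides agree for every real x for which both sides are defined.

Conclusion: Yes, this is an identity.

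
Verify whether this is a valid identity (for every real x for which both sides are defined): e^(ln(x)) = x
Claim: e^(ln(x)) = x.
Reasoning: For x > 0, ln(x) is by definition the exponent p such that e^p = x. Raising e to that exponent therefore returns x: e^(ln x) = x.
So the two sides agree for every real x for which both sides are defined.

Conclusion: Yes, this is an identity.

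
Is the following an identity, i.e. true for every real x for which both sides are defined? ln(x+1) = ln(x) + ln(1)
Claim: ln(x+1) = ln(x) + ln(1).
Test a specific point where both sides are defined: x = 3.
LHS = ln(x+1) ≈ 1.3863
RHS = ln(x) + ln(1) ≈ 1.0986
Since 1.3863 ≠ 1.0986, the equation fails at this point, so it cannot hold for every real x for which both sides are defined.
ln(1) = 0, so the right side is just ln(x), which differs from ln(x+1).

Conclusion: No, this is NOT an identity.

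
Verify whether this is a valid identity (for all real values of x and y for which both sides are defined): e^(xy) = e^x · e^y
Claim: e^(xy) = e^x · e^y.
Test a specific point where both sides are defined: x = -2, y = -3.
LHS = e^(xy) ≈ 403.4288
RHS = e^x · e^y ≈ 0.0067
Since 403.4288 ≠ 0.0067, the equation fails at this point, so it cannot hold for all real values of x and y for which both sides are defined.
e^x · e^y = e^(x+y), not e^(xy).

Conclusion: No, this is NOT an identity.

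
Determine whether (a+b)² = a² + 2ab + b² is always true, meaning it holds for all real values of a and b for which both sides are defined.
Yes, this is an identity.

Claim: (a+b)² = a² + 2ab + b².
Reasoning: Expand: (a+b)² = (a+b)(a+b) = a·a + a·b + b·a + b·b = a² + 2ab + b².
So the two sides agree for all real values of a and b for which both sides are defined.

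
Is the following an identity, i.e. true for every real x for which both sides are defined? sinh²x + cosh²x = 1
Claim: sinh²x + cosh²x = 1.
Test a specific point where both sides are defined: x = -2.
LHS = sinh²x + cosh²x ≈ 27.3082
RHS = 1 ≈ 1.0000
Since 27.3082 ≠ 1.0000, the equation fails at this point, so it cannot hold for every real x for which both sides are defined.
The correct hyperbolic identity is cosh²x - sinh²x = 1 (a difference); the sum sinh²x + cosh²x equals cosh(2x).

Conclusion: No, this is NOT an identity.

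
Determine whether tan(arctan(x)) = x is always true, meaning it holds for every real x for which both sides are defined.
Yes, this is an identity.

Claim: tan(arctan(x)) = x.
Reasoning: For every real x, arctan(x) is by definition the angle in (-π/2, π/2) whose tangent equals x. Taking the tangent of that angle returns x.
So the two sides agree for every real x for which both sides are defined.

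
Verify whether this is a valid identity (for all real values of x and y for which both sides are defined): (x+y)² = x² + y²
Claim: (x+y)² = x² + y².
Test a specific point where both sides are defined: x = 5, y = 1/2.
LHS = (x+y)² ≈ 30.2500
RHS = x² + y² ≈ 25.2500
Since 30.2500 ≠ 25.2500, the equation fails at this point, so it cannot hold for all real values of x and y for which both sides are defined.
The correct expansion is (x+y)² = x² + 2xy + y²; the cross term 2xy is missing.

Conclusion: No, this is NOT an identity.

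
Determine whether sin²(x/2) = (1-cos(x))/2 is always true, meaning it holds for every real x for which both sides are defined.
Claim: sin²(x/2) = (1-cos(x))/2.
Reasoning: Use cos(2θ) = 1 - 2sin²θ with θ = x/2: cos(x) = 1 - 2sin²(x/2). Solving for sin²(x/2) gives (1 - cos(x))/2.
So the two sides agree for every real x for which both sides are defined.

Conclusion: Yes, this is an identity.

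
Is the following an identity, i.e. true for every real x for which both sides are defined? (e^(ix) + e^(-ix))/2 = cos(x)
Yes, this is an identity.

Claim: (e^(ix) + e^(-ix))/2 = cos(x).
Reasoning: By Euler's formula e^(ix) = cos(x) + i·sin(x) and e^(-ix) = cos(x) - i·sin(x). Adding cancels the sine terms: e^(ix) + e^(-ix) = 2cos(x); divide by 2.
So the two sides agree for every real x for which both sides are defined.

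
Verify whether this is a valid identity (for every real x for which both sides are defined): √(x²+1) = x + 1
Claim: √(x²+1) = x + 1.
Test a specific point where both sides are defined: x = -3.
LHS = √(x²+1) ≈ 3.1623
RHS = x + 1 ≈ -2.0000
Since 3.1623 ≠ -2.0000, the equation fails at this point, so it cannot hold for every real x for which both sides are defined.
(x+1)² = x² + 2x + 1 ≠ x² + 1 unless x = 0.

Conclusion: No, this is NOT an identity.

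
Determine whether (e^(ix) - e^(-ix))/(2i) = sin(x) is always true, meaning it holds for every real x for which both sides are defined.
Claim: (e^(ix) - e^(-ix))/(2i) = sin(x).
Reasoning: By Euler's formula e^(ix) = cos(x) + i·sin(x) and e^(-ix) = cos(x) - i·sin(x). Subtracting cancels the cosine terms: e^(ix) - e^(-ix) = 2i·sin(x); divide by 2i.
So the two sides agree for every real x for which both sides are defined.

Conclusion: Yes, this is an identity.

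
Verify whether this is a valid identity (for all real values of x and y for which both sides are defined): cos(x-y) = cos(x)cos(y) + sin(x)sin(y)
Yes, this is an identity.

Claim: cos(x-y) = cos(x)cos(y) + sin(x)sin(y).
Reasoning: Replace y by -y in cos(x+y) = cos(x)cos(y) - sin(x)sin(y) and use cos(-y) = cos(y), sin(-y) = -sin(y): cos(x-y) = cos(x)cos(y) + sin(x)sin(y).
So the two sides agree for all real values of x and y for which both sides are defined.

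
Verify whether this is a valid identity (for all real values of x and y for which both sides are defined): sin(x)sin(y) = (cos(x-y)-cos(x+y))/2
Claim: sin(x)sin(y) = (cos(x-y)-cos(x+y))/2.
Reasoning: cos(x-y) = cos(x)cos(y) + sin(x)sin(y) and cos(x+y) = cos(x)cos(y) - sin(x)sin(y). Subtracting, cos(x-y) - cos(x+y) = 2sin(x)sin(y); divide by 2.
So the two sides agree for all real values of x and y for which both sides are defined.

Conclusion: Yes, this is an identity.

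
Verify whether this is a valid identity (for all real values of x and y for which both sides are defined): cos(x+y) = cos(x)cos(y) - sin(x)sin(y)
Claim: cos(x+y) = cos(x)cos(y) - sin(x)sin(y).
Reasoning: By Euler's formula e^(i(x+y)) = e^(ix)·e^(iy) = (cos x + i·sin x)(cos y + i·sin y). The real part of the left side is cos(x+y); the real part of the product is cos(x)cos(y) - sin(x)sin(y) (since i·i = -1).
So the two sides agree for all real values of x and y for which both sides are defined.

Conclusion: Yes, this is an identity.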